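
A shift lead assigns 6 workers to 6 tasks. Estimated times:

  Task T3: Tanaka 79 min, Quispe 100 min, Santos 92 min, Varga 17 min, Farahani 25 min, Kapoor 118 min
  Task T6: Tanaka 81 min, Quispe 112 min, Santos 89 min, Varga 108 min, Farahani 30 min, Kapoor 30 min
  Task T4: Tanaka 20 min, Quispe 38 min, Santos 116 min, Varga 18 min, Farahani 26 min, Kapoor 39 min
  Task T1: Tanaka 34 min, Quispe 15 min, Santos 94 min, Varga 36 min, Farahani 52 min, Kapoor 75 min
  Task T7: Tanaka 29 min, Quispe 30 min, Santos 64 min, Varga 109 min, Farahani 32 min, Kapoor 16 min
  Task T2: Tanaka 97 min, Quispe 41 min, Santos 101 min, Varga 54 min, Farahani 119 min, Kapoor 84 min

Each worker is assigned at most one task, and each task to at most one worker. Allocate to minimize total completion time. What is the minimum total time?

Min total: 199 min

This is a one-to-one assignment (minimum-cost bipartite matching).
Optimal: Tanaka→Task T4 (20 min), Quispe→Task T1 (15 min), Santos→Task T2 (101 min), Varga→Task T3 (17 min), Farahani→Task T6 (30 min), Kapoor→Task T7 (16 min) — total 20+15+101+17+30+16 = 199 min.
Row-greedy (each worker in turn takes its cheapest remaining task) gives 230 min, worse by 31.
Next-best assignment: Tanaka→Task T4, Quispe→Task T1, Santos→Task T7, Varga→Task T2, Farahani→Task T3, Kapoor→Task T6 = 208 min.
Swapping Farahani↔Santos (Farahani→Task T2 119 min, Santos→Task T6 89 min) adds 77.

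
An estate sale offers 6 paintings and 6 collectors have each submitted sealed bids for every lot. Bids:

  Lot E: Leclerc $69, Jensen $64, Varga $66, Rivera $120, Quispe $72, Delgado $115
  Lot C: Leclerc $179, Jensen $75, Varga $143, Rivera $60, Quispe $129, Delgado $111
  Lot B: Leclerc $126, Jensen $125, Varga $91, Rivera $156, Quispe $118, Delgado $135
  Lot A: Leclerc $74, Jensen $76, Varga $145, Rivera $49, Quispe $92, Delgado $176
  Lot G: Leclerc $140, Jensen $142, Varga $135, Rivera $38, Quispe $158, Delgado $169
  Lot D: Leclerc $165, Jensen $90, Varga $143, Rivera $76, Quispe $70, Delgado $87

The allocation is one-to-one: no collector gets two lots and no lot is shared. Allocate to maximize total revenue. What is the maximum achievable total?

Optimal: Leclerc→Lot C ($179), Jensen→Lot B ($125), Varga→Lot D ($143), Rivera→Lot E ($120), Quispe→Lot G ($158), Delgado→Lot A ($176) — total 179+125+143+120+158+176 = $901.
Next-best assignment: Leclerc→Lot D, Jensen→Lot B, Varga→Lot C, Rivera→Lot E, Quispe→Lot G, Delgado→Lot A = $887.
Swapping Quispe↔Varga (Quispe→Lot D $70, Varga→Lot G $135) loses 96.

Maximum total: $901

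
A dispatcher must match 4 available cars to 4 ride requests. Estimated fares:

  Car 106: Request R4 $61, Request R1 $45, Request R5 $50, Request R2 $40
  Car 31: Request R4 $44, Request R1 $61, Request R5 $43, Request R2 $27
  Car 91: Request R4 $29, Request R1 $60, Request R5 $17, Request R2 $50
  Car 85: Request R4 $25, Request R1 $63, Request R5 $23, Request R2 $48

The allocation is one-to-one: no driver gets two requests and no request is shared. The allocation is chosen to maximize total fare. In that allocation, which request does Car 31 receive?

Car 31 receives Request R5.

Optimal: Car 106→Request R4 ($61), Car 31→Request R5 ($43), Car 91→Request R2 ($50), Car 85→Request R1 ($63) — total 61+43+50+63 = $217.
Row-greedy (each driver in turn takes its best remaining request) gives $195, worse by 22.
Next-best assignment: Car 106→Request R4, Car 31→Request R5, Car 91→Request R1, Car 85→Request R2 = $212.
Car 31's own top request is Request R1 ($61), but forcing Car 31→Request R1 and reassigning the rest optimally gives only $195 — worse by 22.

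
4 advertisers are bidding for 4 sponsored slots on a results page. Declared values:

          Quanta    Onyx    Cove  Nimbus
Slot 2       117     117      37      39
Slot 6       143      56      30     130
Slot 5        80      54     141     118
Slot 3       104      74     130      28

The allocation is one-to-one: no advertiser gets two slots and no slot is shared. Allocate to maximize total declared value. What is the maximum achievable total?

Maximum total: $508

This is the linear assignment problem.
Optimal: Quanta→Slot 6 ($143), Onyx→Slot 2 ($117), Cove→Slot 3 ($130), Nimbus→Slot 5 ($118) — total 143+117+130+118 = $508.
Row-greedy (each advertiser in turn takes its best remaining slot) gives $429, worse by 79.
Swapping Cove↔Quanta (Cove→Slot 6 $30, Quanta→Slot 3 $104) loses 139.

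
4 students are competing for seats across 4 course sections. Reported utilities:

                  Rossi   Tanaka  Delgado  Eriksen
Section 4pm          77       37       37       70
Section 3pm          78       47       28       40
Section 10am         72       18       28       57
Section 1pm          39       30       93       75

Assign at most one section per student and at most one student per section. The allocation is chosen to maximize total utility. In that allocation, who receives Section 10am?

Rossi receives Section 10am.

Optimal: Rossi→Section 10am (72 points), Tanaka→Section 3pm (47 points), Delgado→Section 1pm (93 points), Eriksen→Section 4pm (70 points) — total 72+47+93+70 = 282 points.
Row-greedy (each student in turn takes its best remaining section) gives 265 points, worse by 17.
Swapping Tanaka↔Rossi (Tanaka→Section 10am 18 points, Rossi→Section 3pm 78 points) loses 23.
No other one-to-one assignment exceeds 282 points.
Rossi's own top section is Section 3pm (78 points), but forcing Rossi→Section 3pm and reassigning the rest optimally gives only 265 points — worse by 17.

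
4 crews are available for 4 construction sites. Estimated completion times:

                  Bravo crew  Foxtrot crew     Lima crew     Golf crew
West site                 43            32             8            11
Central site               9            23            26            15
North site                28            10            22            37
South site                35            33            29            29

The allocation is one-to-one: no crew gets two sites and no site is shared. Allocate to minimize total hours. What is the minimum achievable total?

This is the linear assignment problem.
Optimal: Bravo crew→Central site (9 hours), Foxtrot crew→North site (10 hours), Lima crew→West site (8 hours), Golf crew→South site (29 hours) — total 9+10+8+29 = 56 hours.

Min total: 56 hours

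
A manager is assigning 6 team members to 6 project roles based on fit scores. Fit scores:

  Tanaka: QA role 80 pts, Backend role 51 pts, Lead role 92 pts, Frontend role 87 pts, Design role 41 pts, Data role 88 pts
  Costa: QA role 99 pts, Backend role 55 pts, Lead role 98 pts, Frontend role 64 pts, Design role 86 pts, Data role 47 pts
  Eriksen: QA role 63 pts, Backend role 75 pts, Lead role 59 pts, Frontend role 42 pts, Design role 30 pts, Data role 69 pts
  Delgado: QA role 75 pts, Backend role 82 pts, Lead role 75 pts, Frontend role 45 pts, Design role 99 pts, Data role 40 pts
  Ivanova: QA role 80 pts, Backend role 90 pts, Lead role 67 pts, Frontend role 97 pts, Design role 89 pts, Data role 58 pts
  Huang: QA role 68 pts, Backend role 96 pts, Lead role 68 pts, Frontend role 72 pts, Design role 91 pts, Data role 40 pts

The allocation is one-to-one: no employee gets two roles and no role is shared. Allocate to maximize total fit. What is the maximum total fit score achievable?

Optimal: Tanaka→Lead role (92 pts), Costa→QA role (99 pts), Eriksen→Data role (69 pts), Delgado→Design role (99 pts), Ivanova→Frontend role (97 pts), Huang→Backend role (96 pts) — total 92+99+69+99+97+96 = 552 pts.
Row-greedy (each employee in turn takes its best remaining role) gives 502 pts, worse by 50.

Maximum total: 552 pts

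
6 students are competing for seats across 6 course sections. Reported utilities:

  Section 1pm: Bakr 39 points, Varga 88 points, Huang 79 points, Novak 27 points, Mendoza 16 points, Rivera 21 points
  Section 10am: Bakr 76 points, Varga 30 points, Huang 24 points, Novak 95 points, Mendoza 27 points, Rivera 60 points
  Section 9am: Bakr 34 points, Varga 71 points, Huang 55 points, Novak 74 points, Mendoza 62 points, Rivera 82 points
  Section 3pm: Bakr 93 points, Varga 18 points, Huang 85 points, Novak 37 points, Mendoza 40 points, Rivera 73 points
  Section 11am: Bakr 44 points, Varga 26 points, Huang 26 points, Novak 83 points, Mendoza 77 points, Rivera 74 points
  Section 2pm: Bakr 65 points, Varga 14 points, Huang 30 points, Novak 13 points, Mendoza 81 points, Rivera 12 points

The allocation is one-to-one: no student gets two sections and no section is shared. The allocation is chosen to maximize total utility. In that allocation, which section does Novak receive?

Novak receives Section 11am.

This is a one-to-one assignment (maximum-weight bipartite matching).
Optimal: Bakr→Section 10am (76 points), Varga→Section 1pm (88 points), Huang→Section 3pm (85 points), Novak→Section 11am (83 points), Mendoza→Section 2pm (81 points), Rivera→Section 9am (82 points) — total 76+88+85+83+81+82 = 495 points.
Novak's own top section is Section 10am (95 points), but forcing Novak→Section 10am and reassigning the rest optimally gives only 493 points — worse by 2.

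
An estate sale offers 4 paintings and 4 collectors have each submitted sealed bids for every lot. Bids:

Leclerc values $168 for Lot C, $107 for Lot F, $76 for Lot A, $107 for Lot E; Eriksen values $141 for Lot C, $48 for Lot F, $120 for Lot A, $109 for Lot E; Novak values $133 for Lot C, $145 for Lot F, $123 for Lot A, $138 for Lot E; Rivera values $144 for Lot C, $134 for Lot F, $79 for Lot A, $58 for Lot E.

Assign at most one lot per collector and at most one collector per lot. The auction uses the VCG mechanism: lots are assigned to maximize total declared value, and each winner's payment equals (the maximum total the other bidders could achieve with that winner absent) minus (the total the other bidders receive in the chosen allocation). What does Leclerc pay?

Leclerc pays $21.

Efficient allocation: Leclerc→Lot C ($168), Eriksen→Lot A ($120), Novak→Lot E ($138), Rivera→Lot F ($134); total welfare W = $560.
Leclerc receives Lot C at value $168, so the others get W − 168 = $392.
Without Leclerc: best allocation of the remaining 3 bidders over all 4 lots is Eriksen→Lot C ($141), Novak→Lot E ($138), Rivera→Lot F ($134), total $413.
VCG payment = (others' best without Leclerc) − (others' welfare with Leclerc) = 413 − 392 = $21.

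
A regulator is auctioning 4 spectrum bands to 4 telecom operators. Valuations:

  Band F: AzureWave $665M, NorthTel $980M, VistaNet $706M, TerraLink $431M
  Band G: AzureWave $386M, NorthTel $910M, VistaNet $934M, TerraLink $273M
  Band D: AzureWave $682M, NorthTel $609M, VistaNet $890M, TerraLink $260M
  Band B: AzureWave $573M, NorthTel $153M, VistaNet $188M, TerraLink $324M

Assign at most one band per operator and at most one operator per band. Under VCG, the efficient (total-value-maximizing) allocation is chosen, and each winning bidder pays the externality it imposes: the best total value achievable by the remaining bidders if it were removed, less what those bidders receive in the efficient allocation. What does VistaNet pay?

Efficient allocation: AzureWave→Band D ($682M), NorthTel→Band F ($980M), VistaNet→Band G ($934M), TerraLink→Band B ($324M); total welfare W = $2920M.
VistaNet receives Band G at value $934M, so the others get W − 934 = $1986M.
Without VistaNet: best allocation of the remaining 3 bidders over all 4 bands is AzureWave→Band D ($682M), NorthTel→Band G ($910M), TerraLink→Band F ($431M), total $2023M.
VCG payment = (others' best without VistaNet) − (others' welfare with VistaNet) = 2023 − 1986 = $37M.

VistaNet pays $37M.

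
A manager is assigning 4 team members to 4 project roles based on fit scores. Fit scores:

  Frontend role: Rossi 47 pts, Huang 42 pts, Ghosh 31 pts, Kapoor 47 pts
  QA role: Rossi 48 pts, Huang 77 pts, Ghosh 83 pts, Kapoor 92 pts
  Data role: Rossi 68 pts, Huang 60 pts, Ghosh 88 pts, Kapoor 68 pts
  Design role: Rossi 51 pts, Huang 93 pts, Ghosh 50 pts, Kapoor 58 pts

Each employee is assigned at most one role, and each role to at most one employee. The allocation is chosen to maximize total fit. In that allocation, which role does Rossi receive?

Rossi receives Frontend role.

This is the linear assignment problem.
Optimal: Rossi→Frontend role (47 pts), Huang→Design role (93 pts), Ghosh→Data role (88 pts), Kapoor→QA role (92 pts) — total 47+93+88+92 = 320 pts.
Row-greedy (each employee in turn takes its best remaining role) gives 291 pts, worse by 29.
Swapping Kapoor↔Huang (Kapoor→Design role 58 pts, Huang→QA role 77 pts) loses 50.
Rossi's own top role is Data role (68 pts), but forcing Rossi→Data role and reassigning the rest optimally gives only 291 pts — worse by 29.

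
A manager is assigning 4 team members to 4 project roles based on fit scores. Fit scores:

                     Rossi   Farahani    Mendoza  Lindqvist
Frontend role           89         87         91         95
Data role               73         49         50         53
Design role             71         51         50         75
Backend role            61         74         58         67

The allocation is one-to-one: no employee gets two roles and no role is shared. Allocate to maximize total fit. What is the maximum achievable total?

Maximum total: 313 pts

This is the linear assignment problem.
Optimal: Rossi→Data role (73 pts), Farahani→Backend role (74 pts), Mendoza→Frontend role (91 pts), Lindqvist→Design role (75 pts) — total 73+74+91+75 = 313 pts.
Row-greedy (each employee in turn takes its best remaining role) gives 288 pts, worse by 25.
Swapping Rossi↔Mendoza (Rossi→Frontend role 89 pts, Mendoza→Data role 50 pts) loses 25.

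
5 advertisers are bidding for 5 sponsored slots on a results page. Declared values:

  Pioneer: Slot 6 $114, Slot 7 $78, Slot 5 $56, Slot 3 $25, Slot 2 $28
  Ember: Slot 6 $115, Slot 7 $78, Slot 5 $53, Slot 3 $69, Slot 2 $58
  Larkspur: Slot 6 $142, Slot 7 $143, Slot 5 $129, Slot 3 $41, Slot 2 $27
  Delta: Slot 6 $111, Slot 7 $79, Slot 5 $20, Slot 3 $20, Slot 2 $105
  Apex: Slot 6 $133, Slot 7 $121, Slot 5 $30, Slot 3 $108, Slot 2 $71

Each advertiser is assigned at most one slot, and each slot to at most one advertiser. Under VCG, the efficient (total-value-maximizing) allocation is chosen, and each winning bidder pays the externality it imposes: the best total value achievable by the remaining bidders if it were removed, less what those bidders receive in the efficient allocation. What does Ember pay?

Efficient allocation: Pioneer→Slot 6 ($114), Ember→Slot 3 ($69), Larkspur→Slot 5 ($129), Delta→Slot 2 ($105), Apex→Slot 7 ($121); total welfare W = $538.
Ember receives Slot 3 at value $69, so the others get W − 69 = $469.
Without Ember: best allocation of the remaining 4 bidders over all 5 slots is Pioneer→Slot 6 ($114), Larkspur→Slot 7 ($143), Delta→Slot 2 ($105), Apex→Slot 3 ($108), total $470.
VCG payment = (others' best without Ember) − (others' welfare with Ember) = 470 − 469 = $1.

Ember pays $1.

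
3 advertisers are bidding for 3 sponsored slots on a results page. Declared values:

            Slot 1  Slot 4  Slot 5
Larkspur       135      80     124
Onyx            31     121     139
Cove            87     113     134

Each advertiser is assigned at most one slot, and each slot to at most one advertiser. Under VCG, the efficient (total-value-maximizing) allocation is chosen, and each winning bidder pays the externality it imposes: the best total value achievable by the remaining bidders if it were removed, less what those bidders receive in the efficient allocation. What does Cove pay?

Cove pays $18.

Efficient allocation: Larkspur→Slot 1 ($135), Onyx→Slot 4 ($121), Cove→Slot 5 ($134); total welfare W = $390.
Cove receives Slot 5 at value $134, so the others get W − 134 = $256.
Without Cove: best allocation of the remaining 2 bidders over all 3 slots is Larkspur→Slot 1 ($135), Onyx→Slot 5 ($139), total $274.
VCG payment = (others' best without Cove) − (others' welfare with Cove) = 274 − 256 = $18.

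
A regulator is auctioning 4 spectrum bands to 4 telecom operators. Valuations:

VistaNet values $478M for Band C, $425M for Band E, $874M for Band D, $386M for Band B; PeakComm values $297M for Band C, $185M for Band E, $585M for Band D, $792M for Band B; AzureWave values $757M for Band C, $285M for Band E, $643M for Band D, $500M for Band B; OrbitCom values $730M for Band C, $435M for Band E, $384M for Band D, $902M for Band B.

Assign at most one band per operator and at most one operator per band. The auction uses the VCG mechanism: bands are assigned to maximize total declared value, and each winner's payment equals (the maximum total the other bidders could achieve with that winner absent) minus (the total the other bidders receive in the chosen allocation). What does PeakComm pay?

PeakComm pays $467M.

Efficient allocation: VistaNet→Band D ($874M), PeakComm→Band B ($792M), AzureWave→Band C ($757M), OrbitCom→Band E ($435M); total welfare W = $2858M.
PeakComm receives Band B at value $792M, so the others get W − 792 = $2066M.
Without PeakComm: best allocation of the remaining 3 bidders over all 4 bands is VistaNet→Band D ($874M), AzureWave→Band C ($757M), OrbitCom→Band B ($902M), total $2533M.
VCG payment = (others' best without PeakComm) − (others' welfare with PeakComm) = 2533 − 2066 = $467M.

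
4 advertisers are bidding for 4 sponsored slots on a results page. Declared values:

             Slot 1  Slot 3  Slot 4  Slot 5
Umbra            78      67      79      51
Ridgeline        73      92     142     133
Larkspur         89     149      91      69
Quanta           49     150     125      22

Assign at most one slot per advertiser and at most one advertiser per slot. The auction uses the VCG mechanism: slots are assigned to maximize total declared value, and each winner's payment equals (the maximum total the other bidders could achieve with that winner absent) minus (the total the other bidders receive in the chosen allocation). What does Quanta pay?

Efficient allocation: Umbra→Slot 1 ($78), Ridgeline→Slot 5 ($133), Larkspur→Slot 3 ($149), Quanta→Slot 4 ($125); total welfare W = $485.
Quanta receives Slot 4 at value $125, so the others get W − 125 = $360.
Without Quanta: best allocation of the remaining 3 bidders over all 4 slots is Umbra→Slot 1 ($78), Ridgeline→Slot 4 ($142), Larkspur→Slot 3 ($149), total $369.
VCG payment = (others' best without Quanta) − (others' welfare with Quanta) = 369 − 360 = $9.

Quanta pays $9.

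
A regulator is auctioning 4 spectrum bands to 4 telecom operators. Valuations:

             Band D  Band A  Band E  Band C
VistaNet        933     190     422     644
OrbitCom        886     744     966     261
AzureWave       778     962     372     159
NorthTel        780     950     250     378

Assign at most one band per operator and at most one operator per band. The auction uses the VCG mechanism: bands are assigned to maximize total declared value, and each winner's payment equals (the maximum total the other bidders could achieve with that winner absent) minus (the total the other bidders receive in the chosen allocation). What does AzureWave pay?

AzureWave pays $459M.

Efficient allocation: VistaNet→Band C ($644M), OrbitCom→Band E ($966M), AzureWave→Band A ($962M), NorthTel→Band D ($780M); total welfare W = $3352M.
AzureWave receives Band A at value $962M, so the others get W − 962 = $2390M.
Without AzureWave: best allocation of the remaining 3 bidders over all 4 bands is VistaNet→Band D ($933M), OrbitCom→Band E ($966M), NorthTel→Band A ($950M), total $2849M.
VCG payment = (others' best without AzureWave) − (others' welfare with AzureWave) = 2849 − 2390 = $459M.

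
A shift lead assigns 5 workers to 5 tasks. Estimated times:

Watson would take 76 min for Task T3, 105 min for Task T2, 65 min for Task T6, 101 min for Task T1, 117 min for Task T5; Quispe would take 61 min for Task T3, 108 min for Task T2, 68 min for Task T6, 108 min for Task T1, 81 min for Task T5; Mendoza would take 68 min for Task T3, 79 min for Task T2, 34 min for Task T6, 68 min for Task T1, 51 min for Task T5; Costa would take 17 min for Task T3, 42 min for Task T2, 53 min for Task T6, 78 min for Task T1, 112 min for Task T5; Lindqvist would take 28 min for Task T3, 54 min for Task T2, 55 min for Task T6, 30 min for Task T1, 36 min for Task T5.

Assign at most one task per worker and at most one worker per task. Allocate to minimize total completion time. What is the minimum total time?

Optimal: Watson→Task T6 (65 min), Quispe→Task T3 (61 min), Mendoza→Task T5 (51 min), Costa→Task T2 (42 min), Lindqvist→Task T1 (30 min) — total 65+61+51+42+30 = 249 min.
Min-entry greedy (repeatedly take the single cheapest remaining cell) gives 267 min, worse by 18.
Swapping Mendoza↔Watson (Mendoza→Task T6 34 min, Watson→Task T5 117 min) adds 35.
Every other assignment is strictly worse.

Min total: 249 min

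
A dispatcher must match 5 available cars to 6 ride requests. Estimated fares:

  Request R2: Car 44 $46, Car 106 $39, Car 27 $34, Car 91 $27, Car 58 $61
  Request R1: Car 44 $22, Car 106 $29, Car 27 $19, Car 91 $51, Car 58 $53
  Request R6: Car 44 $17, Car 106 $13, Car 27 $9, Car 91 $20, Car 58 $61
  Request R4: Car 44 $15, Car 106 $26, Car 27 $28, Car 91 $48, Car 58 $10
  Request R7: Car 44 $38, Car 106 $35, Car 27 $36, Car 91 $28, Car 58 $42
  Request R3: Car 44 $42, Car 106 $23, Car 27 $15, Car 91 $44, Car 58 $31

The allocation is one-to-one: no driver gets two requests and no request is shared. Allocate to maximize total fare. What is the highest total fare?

Optimal: Car 44→Request R3 ($42), Car 106→Request R2 ($39), Car 27→Request R7 ($36), Car 91→Request R1 ($51), Car 58→Request R6 ($61) — total 42+39+36+51+61 = $229.
Max-entry greedy (repeatedly take the single best remaining cell) gives $216, worse by 13.

Maximum total: $229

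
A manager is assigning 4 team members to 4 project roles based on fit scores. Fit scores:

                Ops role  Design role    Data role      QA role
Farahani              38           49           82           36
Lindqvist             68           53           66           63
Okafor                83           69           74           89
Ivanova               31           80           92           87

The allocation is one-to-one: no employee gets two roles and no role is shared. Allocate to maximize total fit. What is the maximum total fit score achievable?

Optimal: Farahani→Data role (82 pts), Lindqvist→Ops role (68 pts), Okafor→QA role (89 pts), Ivanova→Design role (80 pts) — total 82+68+89+80 = 319 pts.
Next-best assignment: Farahani→Data role, Lindqvist→QA role, Okafor→Ops role, Ivanova→Design role = 308 pts.

Maximum total: 319 pts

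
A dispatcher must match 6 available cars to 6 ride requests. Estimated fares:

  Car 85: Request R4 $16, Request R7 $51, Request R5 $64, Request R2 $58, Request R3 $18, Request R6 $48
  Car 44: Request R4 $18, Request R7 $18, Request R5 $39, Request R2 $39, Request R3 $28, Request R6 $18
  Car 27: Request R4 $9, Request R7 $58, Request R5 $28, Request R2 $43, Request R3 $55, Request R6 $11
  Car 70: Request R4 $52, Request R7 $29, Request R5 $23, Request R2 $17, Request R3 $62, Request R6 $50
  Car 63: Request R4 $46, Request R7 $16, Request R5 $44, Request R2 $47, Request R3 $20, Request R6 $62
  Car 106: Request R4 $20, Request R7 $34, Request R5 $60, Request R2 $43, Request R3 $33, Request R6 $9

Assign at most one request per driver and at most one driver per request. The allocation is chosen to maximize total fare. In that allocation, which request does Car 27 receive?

Optimal: Car 85→Request R7 ($51), Car 44→Request R2 ($39), Car 27→Request R3 ($55), Car 70→Request R4 ($52), Car 63→Request R6 ($62), Car 106→Request R5 ($60) — total 51+39+55+52+62+60 = $319.
Column-greedy (each request in turn goes to its best remaining driver) gives $272, worse by 47.
Car 27's own top request is Request R7 ($58), but forcing Car 27→Request R7 and reassigning the rest optimally gives only $318 — worse by 1.

Car 27 receives Request R3.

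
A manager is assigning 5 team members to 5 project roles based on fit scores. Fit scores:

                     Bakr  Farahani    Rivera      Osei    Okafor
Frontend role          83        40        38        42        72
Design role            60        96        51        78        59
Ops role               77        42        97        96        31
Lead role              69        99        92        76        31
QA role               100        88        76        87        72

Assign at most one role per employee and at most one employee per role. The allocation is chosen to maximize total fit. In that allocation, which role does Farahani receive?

Farahani receives Design role.

Optimal: Bakr→QA role (100 pts), Farahani→Design role (96 pts), Rivera→Lead role (92 pts), Osei→Ops role (96 pts), Okafor→Frontend role (72 pts) — total 100+96+92+96+72 = 456 pts.
Row-greedy (each employee in turn takes its best remaining role) gives 446 pts, worse by 10.
No other one-to-one assignment exceeds 456 pts.
Farahani's own top role is Lead role (99 pts), but forcing Farahani→Lead role and reassigning the rest optimally gives only 446 pts — worse by 10.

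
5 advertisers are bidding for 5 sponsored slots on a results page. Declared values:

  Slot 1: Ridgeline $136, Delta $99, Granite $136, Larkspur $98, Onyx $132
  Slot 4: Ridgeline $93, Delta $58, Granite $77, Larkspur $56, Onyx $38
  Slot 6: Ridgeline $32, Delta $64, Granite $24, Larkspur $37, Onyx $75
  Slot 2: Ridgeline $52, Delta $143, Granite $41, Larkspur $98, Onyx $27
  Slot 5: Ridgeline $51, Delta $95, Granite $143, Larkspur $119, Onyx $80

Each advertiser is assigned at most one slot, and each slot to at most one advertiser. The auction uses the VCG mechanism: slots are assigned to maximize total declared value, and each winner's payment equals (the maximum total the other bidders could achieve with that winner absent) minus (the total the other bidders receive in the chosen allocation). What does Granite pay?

Granite pays $57.

Efficient allocation: Ridgeline→Slot 4 ($93), Delta→Slot 2 ($143), Granite→Slot 1 ($136), Larkspur→Slot 5 ($119), Onyx→Slot 6 ($75); total welfare W = $566.
Granite receives Slot 1 at value $136, so the others get W − 136 = $430.
Without Granite: best allocation of the remaining 4 bidders over all 5 slots is Ridgeline→Slot 4 ($93), Delta→Slot 2 ($143), Larkspur→Slot 5 ($119), Onyx→Slot 1 ($132), total $487.
VCG payment = (others' best without Granite) − (others' welfare with Granite) = 487 − 430 = $57.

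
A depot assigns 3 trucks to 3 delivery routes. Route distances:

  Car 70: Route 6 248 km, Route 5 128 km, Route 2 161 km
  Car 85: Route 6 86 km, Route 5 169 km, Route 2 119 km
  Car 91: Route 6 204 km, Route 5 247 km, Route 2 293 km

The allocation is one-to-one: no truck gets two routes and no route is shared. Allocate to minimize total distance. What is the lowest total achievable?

This is the linear assignment problem.
Optimal: Car 70→Route 5 (128 km), Car 85→Route 2 (119 km), Car 91→Route 6 (204 km) — total 128+119+204 = 451 km.
Row-greedy (each truck in turn takes its cheapest remaining route) gives 507 km, worse by 56.
Next-best assignment: Car 70→Route 2, Car 85→Route 6, Car 91→Route 5 = 494 km.
Checked against all permutations: 451 km is optimal.

Minimum total: 451 km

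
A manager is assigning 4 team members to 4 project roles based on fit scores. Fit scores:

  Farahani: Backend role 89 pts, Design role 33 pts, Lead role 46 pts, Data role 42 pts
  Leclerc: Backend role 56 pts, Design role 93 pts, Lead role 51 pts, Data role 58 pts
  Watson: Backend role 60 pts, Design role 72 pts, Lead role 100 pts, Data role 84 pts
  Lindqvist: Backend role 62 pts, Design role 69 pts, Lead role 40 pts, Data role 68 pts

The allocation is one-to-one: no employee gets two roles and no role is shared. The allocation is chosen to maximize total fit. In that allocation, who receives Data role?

Lindqvist receives Data role.

This is a one-to-one assignment (maximum-weight bipartite matching).
Optimal: Farahani→Backend role (89 pts), Leclerc→Design role (93 pts), Watson→Lead role (100 pts), Lindqvist→Data role (68 pts) — total 89+93+100+68 = 350 pts.
Swapping Watson↔Leclerc (Watson→Design role 72 pts, Leclerc→Lead role 51 pts) loses 70.
Checked against all permutations: 350 pts is optimal.
Lindqvist's own top role is Design role (69 pts), but forcing Lindqvist→Design role and reassigning the rest optimally gives only 316 pts — worse by 34.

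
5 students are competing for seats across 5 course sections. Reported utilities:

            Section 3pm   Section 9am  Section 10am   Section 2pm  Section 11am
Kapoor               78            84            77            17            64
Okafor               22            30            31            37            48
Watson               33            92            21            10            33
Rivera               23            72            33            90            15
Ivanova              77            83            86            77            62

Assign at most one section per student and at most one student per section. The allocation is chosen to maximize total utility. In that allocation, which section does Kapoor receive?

Kapoor receives Section 3pm.

Treat this as an assignment problem: match each student to one section.
Optimal: Kapoor→Section 3pm (78 points), Okafor→Section 11am (48 points), Watson→Section 9am (92 points), Rivera→Section 2pm (90 points), Ivanova→Section 10am (86 points) — total 78+48+92+90+86 = 394 points.
Next-best assignment: Kapoor→Section 10am, Okafor→Section 11am, Watson→Section 9am, Rivera→Section 2pm, Ivanova→Section 3pm = 384 points.
Kapoor's own top section is Section 9am (84 points), but forcing Kapoor→Section 9am and reassigning the rest optimally gives only 341 points — worse by 53.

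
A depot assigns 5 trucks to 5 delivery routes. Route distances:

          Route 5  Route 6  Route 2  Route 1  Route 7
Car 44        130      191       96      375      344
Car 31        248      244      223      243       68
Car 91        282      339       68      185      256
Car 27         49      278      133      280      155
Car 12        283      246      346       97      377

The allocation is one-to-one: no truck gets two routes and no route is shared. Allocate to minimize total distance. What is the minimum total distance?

Optimal: Car 44→Route 6 (191 km), Car 31→Route 7 (68 km), Car 91→Route 2 (68 km), Car 27→Route 5 (49 km), Car 12→Route 1 (97 km) — total 191+68+68+49+97 = 473 km.

Min total: 473 km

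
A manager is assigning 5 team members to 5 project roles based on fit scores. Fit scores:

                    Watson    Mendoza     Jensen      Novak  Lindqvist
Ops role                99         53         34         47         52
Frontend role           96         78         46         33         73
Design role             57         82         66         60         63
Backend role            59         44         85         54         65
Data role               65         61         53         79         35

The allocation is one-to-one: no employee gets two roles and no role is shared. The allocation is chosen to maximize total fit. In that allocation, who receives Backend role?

Jensen receives Backend role.

Optimal: Watson→Ops role (99 pts), Mendoza→Design role (82 pts), Jensen→Backend role (85 pts), Novak→Data role (79 pts), Lindqvist→Frontend role (73 pts) — total 99+82+85+79+73 = 418 pts.
Column-greedy (each role in turn goes to its best remaining employee) gives 387 pts, worse by 31.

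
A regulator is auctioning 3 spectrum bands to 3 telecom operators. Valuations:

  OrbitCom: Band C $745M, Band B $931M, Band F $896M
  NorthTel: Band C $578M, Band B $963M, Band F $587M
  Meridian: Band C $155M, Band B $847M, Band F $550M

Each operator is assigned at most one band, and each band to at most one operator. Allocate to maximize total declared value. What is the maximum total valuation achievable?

Max total: $2321M

This is a one-to-one assignment (maximum-weight bipartite matching).
Optimal: OrbitCom→Band F ($896M), NorthTel→Band C ($578M), Meridian→Band B ($847M) — total 896+578+847 = $2321M.
Max-entry greedy (repeatedly take the single best remaining cell) gives $2014M, worse by 307.
Next-best assignment: OrbitCom→Band C, NorthTel→Band B, Meridian→Band F = $2258M.
Swapping OrbitCom↔Meridian (OrbitCom→Band B $931M, Meridian→Band F $550M) loses 262.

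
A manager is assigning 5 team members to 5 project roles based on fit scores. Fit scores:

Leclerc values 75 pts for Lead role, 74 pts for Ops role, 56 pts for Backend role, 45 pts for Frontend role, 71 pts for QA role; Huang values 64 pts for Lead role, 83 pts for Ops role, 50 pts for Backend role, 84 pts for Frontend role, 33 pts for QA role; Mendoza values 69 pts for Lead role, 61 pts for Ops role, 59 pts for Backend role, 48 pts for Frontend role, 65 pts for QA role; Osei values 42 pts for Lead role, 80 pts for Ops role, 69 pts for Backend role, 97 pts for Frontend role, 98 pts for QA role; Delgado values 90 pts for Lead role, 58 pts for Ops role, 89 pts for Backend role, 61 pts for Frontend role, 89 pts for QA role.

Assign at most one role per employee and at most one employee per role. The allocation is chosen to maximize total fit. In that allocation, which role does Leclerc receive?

Leclerc receives Ops role.

Optimal: Leclerc→Ops role (74 pts), Huang→Frontend role (84 pts), Mendoza→Lead role (69 pts), Osei→QA role (98 pts), Delgado→Backend role (89 pts) — total 74+84+69+98+89 = 414 pts.
Swapping Delgado↔Leclerc (Delgado→Ops role 58 pts, Leclerc→Backend role 56 pts) loses 49.
Leclerc's own top role is Lead role (75 pts), but forcing Leclerc→Lead role and reassigning the rest optimally gives only 409 pts — worse by 5.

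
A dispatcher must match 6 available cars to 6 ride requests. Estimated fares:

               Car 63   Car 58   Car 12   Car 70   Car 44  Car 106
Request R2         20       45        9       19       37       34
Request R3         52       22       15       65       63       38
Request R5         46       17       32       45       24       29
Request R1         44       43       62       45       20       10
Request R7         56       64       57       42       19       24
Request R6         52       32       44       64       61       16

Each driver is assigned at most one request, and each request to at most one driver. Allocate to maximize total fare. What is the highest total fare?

Optimal: Car 63→Request R5 ($46), Car 58→Request R7 ($64), Car 12→Request R1 ($62), Car 70→Request R6 ($64), Car 44→Request R3 ($63), Car 106→Request R2 ($34) — total 46+64+62+64+63+34 = $333.
Row-greedy (each driver in turn takes its best remaining request) gives $318, worse by 15.
Next-best assignment: Car 63→Request R5, Car 58→Request R7, Car 12→Request R1, Car 70→Request R3, Car 44→Request R6, Car 106→Request R2 = $332.
No other one-to-one assignment exceeds $333.

Max total: $333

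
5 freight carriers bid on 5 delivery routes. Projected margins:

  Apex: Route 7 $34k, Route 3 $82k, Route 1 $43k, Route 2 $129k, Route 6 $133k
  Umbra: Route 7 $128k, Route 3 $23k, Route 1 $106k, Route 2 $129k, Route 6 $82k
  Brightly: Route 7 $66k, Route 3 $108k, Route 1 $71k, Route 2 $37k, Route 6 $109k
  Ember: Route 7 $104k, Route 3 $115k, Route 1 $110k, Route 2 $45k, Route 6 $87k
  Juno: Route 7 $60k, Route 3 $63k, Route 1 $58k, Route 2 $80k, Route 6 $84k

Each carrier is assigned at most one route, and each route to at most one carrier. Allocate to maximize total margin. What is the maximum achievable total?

Maximum total: $559k

Optimal: Apex→Route 2 ($129k), Umbra→Route 7 ($128k), Brightly→Route 3 ($108k), Ember→Route 1 ($110k), Juno→Route 6 ($84k) — total 129+128+108+110+84 = $559k.
Column-greedy (each route in turn goes to its best remaining carrier) gives $527k, worse by 32.
Swapping Apex↔Umbra (Apex→Route 7 $34k, Umbra→Route 2 $129k) loses 94.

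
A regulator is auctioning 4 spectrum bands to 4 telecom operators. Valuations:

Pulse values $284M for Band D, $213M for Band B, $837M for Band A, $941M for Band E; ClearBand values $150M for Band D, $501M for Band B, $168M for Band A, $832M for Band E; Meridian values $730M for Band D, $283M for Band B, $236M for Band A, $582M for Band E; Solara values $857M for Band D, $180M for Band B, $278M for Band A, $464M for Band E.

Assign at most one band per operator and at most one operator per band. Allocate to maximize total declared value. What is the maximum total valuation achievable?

Optimal: Pulse→Band A ($837M), ClearBand→Band E ($832M), Meridian→Band B ($283M), Solara→Band D ($857M) — total 837+832+283+857 = $2809M.
Row-greedy (each operator in turn takes its best remaining band) gives $2450M, worse by 359.

Maximum total: $2809M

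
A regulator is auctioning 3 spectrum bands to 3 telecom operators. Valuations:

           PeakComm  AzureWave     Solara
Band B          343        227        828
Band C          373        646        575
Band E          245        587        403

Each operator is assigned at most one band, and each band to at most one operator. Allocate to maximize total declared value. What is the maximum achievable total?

Max total: $1788M

This is the linear assignment problem.
Optimal: PeakComm→Band C ($373M), AzureWave→Band E ($587M), Solara→Band B ($828M) — total 373+587+828 = $1788M.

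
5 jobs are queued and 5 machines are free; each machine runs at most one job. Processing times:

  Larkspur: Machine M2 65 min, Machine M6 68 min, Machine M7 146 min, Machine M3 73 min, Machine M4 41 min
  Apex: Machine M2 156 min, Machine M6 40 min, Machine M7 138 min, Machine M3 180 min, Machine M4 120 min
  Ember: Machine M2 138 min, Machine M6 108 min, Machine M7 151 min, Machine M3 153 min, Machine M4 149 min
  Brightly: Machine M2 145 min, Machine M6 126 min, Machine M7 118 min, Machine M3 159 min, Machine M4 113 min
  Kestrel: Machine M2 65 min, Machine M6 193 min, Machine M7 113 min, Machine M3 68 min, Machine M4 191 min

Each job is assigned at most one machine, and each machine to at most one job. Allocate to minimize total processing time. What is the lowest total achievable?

Minimum total: 405 min

This is a one-to-one assignment (minimum-cost bipartite matching).
Optimal: Larkspur→Machine M4 (41 min), Apex→Machine M6 (40 min), Ember→Machine M2 (138 min), Brightly→Machine M7 (118 min), Kestrel→Machine M3 (68 min) — total 41+40+138+118+68 = 405 min.
Min-entry greedy (repeatedly take the single cheapest remaining cell) gives 417 min, worse by 12.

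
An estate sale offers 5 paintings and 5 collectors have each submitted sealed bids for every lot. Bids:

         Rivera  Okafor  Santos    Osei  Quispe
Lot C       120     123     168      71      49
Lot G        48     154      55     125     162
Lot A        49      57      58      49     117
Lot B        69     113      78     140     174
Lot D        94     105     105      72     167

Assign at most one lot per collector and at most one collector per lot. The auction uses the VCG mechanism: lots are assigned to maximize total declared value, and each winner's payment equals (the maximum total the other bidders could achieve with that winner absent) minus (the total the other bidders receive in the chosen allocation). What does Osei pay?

Osei pays $52.

Efficient allocation: Rivera→Lot A ($49), Okafor→Lot G ($154), Santos→Lot C ($168), Osei→Lot B ($140), Quispe→Lot D ($167); total welfare W = $678.
Osei receives Lot B at value $140, so the others get W − 140 = $538.
Without Osei: best allocation of the remaining 4 bidders over all 5 lots is Rivera→Lot D ($94), Okafor→Lot G ($154), Santos→Lot C ($168), Quispe→Lot B ($174), total $590.
VCG payment = (others' best without Osei) − (others' welfare with Osei) = 590 − 538 = $52.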